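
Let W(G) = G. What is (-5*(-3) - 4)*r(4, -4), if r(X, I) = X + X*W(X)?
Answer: 220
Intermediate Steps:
r(X, I) = X + X² (r(X, I) = X + X*X = X + X²)
(-5*(-3) - 4)*r(4, -4) = (-5*(-3) - 4)*(4*(1 + 4)) = (15 - 4)*(4*5) = 11*20 = 220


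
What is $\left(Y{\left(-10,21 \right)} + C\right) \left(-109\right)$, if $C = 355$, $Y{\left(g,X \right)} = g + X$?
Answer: $-39894$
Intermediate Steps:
$Y{\left(g,X \right)} = X + g$
$\left(Y{\left(-10,21 \right)} + C\right) \left(-109\right) = \left(\left(21 - 10\right) + 355\right) \left(-109\right) = \left(11 + 355\right) \left(-109\right) = 366 \left(-109\right) = -39894$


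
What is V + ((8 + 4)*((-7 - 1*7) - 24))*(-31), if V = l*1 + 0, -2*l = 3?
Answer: 28269/2 ≈ 14135.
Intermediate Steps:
l = -3/2 (l = -1/2*3 = -3/2 ≈ -1.5000)
V = -3/2 (V = -3/2*1 + 0 = -3/2 + 0 = -3/2 ≈ -1.5000)
V + ((8 + 4)*((-7 - 1*7) - 24))*(-31) = -3/2 + ((8 + 4)*((-7 - 1*7) - 24))*(-31) = -3/2 + (12*((-7 - 7) - 24))*(-31) = -3/2 + (12*(-14 - 24))*(-31) = -3/2 + (12*(-38))*(-31) = -3/2 - 456*(-31) = -3/2 + 14136 = 28269/2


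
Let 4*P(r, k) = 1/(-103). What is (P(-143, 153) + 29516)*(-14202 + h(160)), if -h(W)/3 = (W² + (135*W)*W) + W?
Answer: -63596741336931/206 ≈ -3.0872e+11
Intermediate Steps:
h(W) = -408*W² - 3*W (h(W) = -3*((W² + (135*W)*W) + W) = -3*((W² + 135*W²) + W) = -3*(136*W² + W) = -3*(W + 136*W²) = -408*W² - 3*W)
P(r, k) = -1/412 (P(r, k) = (¼)/(-103) = (¼)*(-1/103) = -1/412)
(P(-143, 153) + 29516)*(-14202 + h(160)) = (-1/412 + 29516)*(-14202 - 3*160*(1 + 136*160)) = 12160591*(-14202 - 3*160*(1 + 21760))/412 = 12160591*(-14202 - 3*160*21761)/412 = 12160591*(-14202 - 10445280)/412 = (12160591/412)*(-10459482) = -63596741336931/206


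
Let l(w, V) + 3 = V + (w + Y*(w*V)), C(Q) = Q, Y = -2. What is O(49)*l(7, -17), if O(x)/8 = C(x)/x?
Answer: 1800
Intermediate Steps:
O(x) = 8 (O(x) = 8*(x/x) = 8*1 = 8)
l(w, V) = -3 + V + w - 2*V*w (l(w, V) = -3 + (V + (w - 2*w*V)) = -3 + (V + (w - 2*V*w)) = -3 + (V + w - 2*V*w) = -3 + V + w - 2*V*w)
O(49)*l(7, -17) = 8*(-3 - 17 + 7 - 2*(-17)*7) = 8*(-3 - 17 + 7 + 238) = 8*225 = 1800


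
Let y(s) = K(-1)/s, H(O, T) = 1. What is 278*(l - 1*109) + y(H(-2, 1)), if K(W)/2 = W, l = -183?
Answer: -81178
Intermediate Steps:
K(W) = 2*W
y(s) = -2/s (y(s) = (2*(-1))/s = -2/s)
278*(l - 1*109) + y(H(-2, 1)) = 278*(-183 - 1*109) - 2/1 = 278*(-183 - 109) - 2*1 = 278*(-292) - 2 = -81176 - 2 = -81178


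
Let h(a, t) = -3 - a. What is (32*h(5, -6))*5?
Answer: -1280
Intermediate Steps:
(32*h(5, -6))*5 = (32*(-3 - 1*5))*5 = (32*(-3 - 5))*5 = (32*(-8))*5 = -256*5 = -1280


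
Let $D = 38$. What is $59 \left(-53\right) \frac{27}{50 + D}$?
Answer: $- \frac{84429}{88} \approx -959.42$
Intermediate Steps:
$59 \left(-53\right) \frac{27}{50 + D} = 59 \left(-53\right) \frac{27}{50 + 38} = - 3127 \cdot \frac{27}{88} = - 3127 \cdot 27 \cdot \frac{1}{88} = \left(-3127\right) \frac{27}{88} = - \frac{84429}{88}$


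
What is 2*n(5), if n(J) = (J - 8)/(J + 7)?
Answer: -1/2 ≈ -0.50000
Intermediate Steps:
n(J) = (-8 + J)/(7 + J)
2*n(5) = 2*((-8 + 5)/(7 + 5)) = 2*(-3/12) = 2*((1/12)*(-3)) = 2*(-1/4) = -1/2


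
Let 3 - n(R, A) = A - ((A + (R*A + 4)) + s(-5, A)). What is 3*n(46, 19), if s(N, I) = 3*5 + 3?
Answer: 2697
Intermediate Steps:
s(N, I) = 18 (s(N, I) = 15 + 3 = 18)
n(R, A) = 25 + A*R (n(R, A) = 3 - (A - ((A + (R*A + 4)) + 18)) = 3 - (A - ((A + (A*R + 4)) + 18)) = 3 - (A - ((A + (4 + A*R)) + 18)) = 3 - (A - ((4 + A + A*R) + 18)) = 3 - (A - (22 + A + A*R)) = 3 - (A + (-22 - A - A*R)) = 3 - (-22 - A*R) = 3 + (22 + A*R) = 25 + A*R)
3*n(46, 19) = 3*(25 + 19*46) = 3*(25 + 874) = 3*899 = 2697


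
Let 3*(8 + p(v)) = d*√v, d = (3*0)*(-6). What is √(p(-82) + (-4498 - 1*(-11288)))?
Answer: √6782 ≈ 82.353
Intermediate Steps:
d = 0 (d = 0*(-6) = 0)
p(v) = -8 (p(v) = -8 + (0*√v)/3 = -8 + (⅓)*0 = -8 + 0 = -8)
√(p(-82) + (-4498 - 1*(-11288))) = √(-8 + (-4498 - 1*(-11288))) = √(-8 + (-4498 + 11288)) = √(-8 + 6790) = √6782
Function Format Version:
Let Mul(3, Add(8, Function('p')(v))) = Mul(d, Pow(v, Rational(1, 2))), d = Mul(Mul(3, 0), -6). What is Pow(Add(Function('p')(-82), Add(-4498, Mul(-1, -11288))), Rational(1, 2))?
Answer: Pow(6782, Rational(1, 2)) ≈ 82.353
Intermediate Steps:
d = 0 (d = Mul(0, -6) = 0)
Function('p')(v) = -8 (Function('p')(v) = Add(-8, Mul(Rational(1, 3), Mul(0, Pow(v, Rational(1, 2))))) = Add(-8, Mul(Rational(1, 3), 0)) = Add(-8, 0) = -8)
Pow(Add(Function('p')(-82), Add(-4498, Mul(-1, -11288))), Rational(1, 2)) = Pow(Add(-8, Add(-4498, Mul(-1, -11288))), Rational(1, 2)) = Pow(Add(-8, Add(-4498, 11288)), Rational(1, 2)) = Pow(Add(-8, 6790), Rational(1, 2)) = Pow(6782, Rational(1, 2))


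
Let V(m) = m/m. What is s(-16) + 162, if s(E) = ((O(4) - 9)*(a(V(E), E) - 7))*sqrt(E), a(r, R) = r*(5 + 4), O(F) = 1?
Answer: 162 - 64*I ≈ 162.0 - 64.0*I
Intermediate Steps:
V(m) = 1
a(r, R) = 9*r (a(r, R) = r*9 = 9*r)
s(E) = -16*sqrt(E) (s(E) = ((1 - 9)*(9*1 - 7))*sqrt(E) = (-8*(9 - 7))*sqrt(E) = (-8*2)*sqrt(E) = -16*sqrt(E))
s(-16) + 162 = -64*I + 162 = 162 - 64*I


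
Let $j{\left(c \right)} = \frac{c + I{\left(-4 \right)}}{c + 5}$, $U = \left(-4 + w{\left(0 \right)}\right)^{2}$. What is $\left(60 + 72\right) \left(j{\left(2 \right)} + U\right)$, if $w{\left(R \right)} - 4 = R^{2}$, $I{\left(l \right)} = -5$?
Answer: $- \frac{396}{7} \approx -56.571$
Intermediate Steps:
$w{\left(R \right)} = 4 + R^{2}$
$U = 0$ ($U = \left(-4 + \left(4 + 0^{2}\right)\right)^{2} = \left(-4 + \left(4 + 0\right)\right)^{2} = \left(-4 + 4\right)^{2} = 0^{2} = 0$)
$j{\left(c \right)} = \frac{-5 + c}{5 + c}$ ($j{\left(c \right)} = \frac{c - 5}{c + 5} = \frac{-5 + c}{5 + c}$)
$\left(60 + 72\right) \left(j{\left(2 \right)} + U\right) = \left(60 + 72\right) \left(\frac{-5 + 2}{5 + 2} + 0\right) = 132 \left(\frac{1}{7} \left(-3\right) + 0\right) = 132 \left(- \frac{3}{7} + 0\right) = 132 \left(- \frac{3}{7}\right) = - \frac{396}{7}$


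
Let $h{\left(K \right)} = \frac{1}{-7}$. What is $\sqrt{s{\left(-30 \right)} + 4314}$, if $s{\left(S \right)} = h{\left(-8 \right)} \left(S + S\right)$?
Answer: $\frac{123 \sqrt{14}}{7} \approx 65.746$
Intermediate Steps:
$h{\left(K \right)} = - \frac{1}{7}$
$s{\left(S \right)} = - \frac{2 S}{7}$ ($s{\left(S \right)} = - \frac{S + S}{7} = - \frac{2 S}{7}$)
$\sqrt{s{\left(-30 \right)} + 4314} = \sqrt{\left(- \frac{2}{7}\right) \left(-30\right) + 4314} = \sqrt{\frac{60}{7} + 4314} = \sqrt{\frac{30258}{7}} = \frac{123 \sqrt{14}}{7}$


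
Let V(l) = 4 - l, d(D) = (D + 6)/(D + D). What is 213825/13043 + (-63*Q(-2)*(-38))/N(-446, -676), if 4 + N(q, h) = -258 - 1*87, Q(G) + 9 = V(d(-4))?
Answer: 445886799/9104014 ≈ 48.977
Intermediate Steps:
d(D) = (6 + D)/(2*D) (d(D) = (6 + D)/((2*D)) = (6 + D)*(1/(2*D)) = (6 + D)/(2*D))
Q(G) = -19/4 (Q(G) = -9 + (4 - (6 - 4)/(2*(-4))) = -9 + (4 - (-1)*2/(2*4)) = -9 + (4 - 1*(-1/4)) = -9 + (4 + 1/4) = -9 + 17/4 = -19/4)
N(q, h) = -349 (N(q, h) = -4 + (-258 - 1*87) = -4 + (-258 - 87) = -4 - 345 = -349)
213825/13043 + (-63*Q(-2)*(-38))/N(-446, -676) = 213825/13043 + (-63*(-19/4)*(-38))/(-349) = 213825*(1/13043) + ((1197/4)*(-38))*(-1/349) = 213825/13043 - 22743/2*(-1/349) = 213825/13043 + 22743/698 = 445886799/9104014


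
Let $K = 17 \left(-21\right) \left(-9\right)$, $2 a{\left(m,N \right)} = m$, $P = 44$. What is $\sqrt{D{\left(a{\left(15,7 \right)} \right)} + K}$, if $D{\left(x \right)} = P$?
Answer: $\sqrt{3257} \approx 57.07$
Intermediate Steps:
$a{\left(m,N \right)} = \frac{m}{2}$
$D{\left(x \right)} = 44$
$K = 3213$ ($K = \left(-357\right) \left(-9\right) = 3213$)
$\sqrt{D{\left(a{\left(15,7 \right)} \right)} + K} = \sqrt{44 + 3213} = \sqrt{3257}$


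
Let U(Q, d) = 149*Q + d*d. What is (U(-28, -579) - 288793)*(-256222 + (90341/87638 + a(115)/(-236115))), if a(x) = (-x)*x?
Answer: -7471421624155619650/689754879 ≈ -1.0832e+10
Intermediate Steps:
U(Q, d) = d² + 149*Q (U(Q, d) = 149*Q + d² = d² + 149*Q)
a(x) = -x²
(U(-28, -579) - 288793)*(-256222 + (90341/87638 + a(115)/(-236115))) = (((-579)² + 149*(-28)) - 288793)*(-256222 + (90341/87638 - 1*115²/(-236115))) = ((335241 - 4172) - 288793)*(-256222 + (90341*(1/87638) - 1*13225*(-1/236115))) = (331069 - 288793)*(-256222 + (90341/87638 - 13225*(-1/236115))) = 42276*(-256222 + (90341/87638 + 2645/47223)) = 42276*(-256222 + 4497975553/4138529274) = 42276*(-1060377749667275/4138529274) = -7471421624155619650/689754879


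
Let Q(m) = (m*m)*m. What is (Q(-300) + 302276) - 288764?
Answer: -26986488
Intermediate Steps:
Q(m) = m**3 (Q(m) = m**2*m = m**3)
(Q(-300) + 302276) - 288764 = ((-300)**3 + 302276) - 288764 = (-27000000 + 302276) - 288764 = -26697724 - 288764 = -26986488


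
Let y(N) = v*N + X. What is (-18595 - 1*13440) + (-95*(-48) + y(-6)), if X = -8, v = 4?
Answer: -27507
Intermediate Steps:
y(N) = -8 + 4*N (y(N) = 4*N - 8 = -8 + 4*N)
(-18595 - 1*13440) + (-95*(-48) + y(-6)) = (-18595 - 1*13440) + (-95*(-48) + (-8 + 4*(-6))) = (-18595 - 13440) + (4560 + (-8 - 24)) = -32035 + (4560 - 32) = -32035 + 4528 = -27507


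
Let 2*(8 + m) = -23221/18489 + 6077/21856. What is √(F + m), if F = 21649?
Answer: √220859324209342839855/101023896 ≈ 147.11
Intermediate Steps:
m = -6860689867/808191168 (m = -8 + (-23221/18489 + 6077/21856)/2 = -8 + (½)*(-395160523/404095584) = -8 - 395160523/808191168 = -6860689867/808191168 ≈ -8.4889)
√(F + m) = √(21649 - 6860689867/808191168) = √(17489669906165/808191168) = √220859324209342839855/101023896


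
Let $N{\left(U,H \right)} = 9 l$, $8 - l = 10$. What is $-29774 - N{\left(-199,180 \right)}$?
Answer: $-29756$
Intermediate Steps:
$l = -2$ ($l = 8 - 10 = -2$)
$N{\left(U,H \right)} = -18$ ($N{\left(U,H \right)} = 9 \left(-2\right) = -18$)
$-29774 - N{\left(-199,180 \right)} = -29774 - -18 = -29774 + 18 = -29756$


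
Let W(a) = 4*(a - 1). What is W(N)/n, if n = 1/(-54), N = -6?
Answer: 1512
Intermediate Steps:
n = -1/54 ≈ -0.018519
W(a) = -4 + 4*a (W(a) = 4*(-1 + a) = -4 + 4*a)
W(N)/n = (-4 + 4*(-6))/(-1/54) = (-4 - 24)*(-54) = -28*(-54) = 1512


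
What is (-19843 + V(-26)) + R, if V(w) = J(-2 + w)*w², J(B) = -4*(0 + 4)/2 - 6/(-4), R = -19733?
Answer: -43970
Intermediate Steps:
J(B) = -13/2 (J(B) = -4*4*(½) - 6*(-¼) = -16*½ + 3/2 = -8 + 3/2 = -13/2)
V(w) = -13*w²/2
(-19843 + V(-26)) + R = (-19843 - 13/2*(-26)²) - 19733 = (-19843 - 13/2*676) - 19733 = (-19843 - 4394) - 19733 = -24237 - 19733 = -43970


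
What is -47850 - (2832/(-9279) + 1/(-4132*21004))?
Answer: -12844624555052875/268436917104 ≈ -47850.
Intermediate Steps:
-47850 - (2832/(-9279) + 1/(-4132*21004)) = -47850 - (2832*(-1/9279) - 1/4132*1/21004) = -47850 - (-944/3093 - 1/86788528) = -47850 - 1*(-81928373525/268436917104) = -47850 + 81928373525/268436917104 = -12844624555052875/268436917104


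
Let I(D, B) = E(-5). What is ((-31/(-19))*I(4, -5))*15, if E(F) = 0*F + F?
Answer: -2325/19 ≈ -122.37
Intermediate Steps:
E(F) = F (E(F) = 0 + F = F)
I(D, B) = -5
((-31/(-19))*I(4, -5))*15 = (-31/(-19)*(-5))*15 = (-31*(-1/19)*(-5))*15 = ((31/19)*(-5))*15 = -155/19*15 = -2325/19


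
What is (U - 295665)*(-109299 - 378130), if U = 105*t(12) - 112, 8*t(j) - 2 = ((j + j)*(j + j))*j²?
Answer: -1545908856953/4 ≈ -3.8648e+11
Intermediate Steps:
t(j) = ¼ + j⁴/2 (t(j) = ¼ + (((j + j)*(j + j))*j²)/8 = ¼ + (((2*j)*(2*j))*j²)/8 = ¼ + ((4*j²)*j²)/8 = ¼ + (4*j⁴)/8 = ¼ + j⁴/2)
U = 4354217/4 (U = 105*(¼ + (½)*12⁴) - 112 = 105*(¼ + (½)*20736) - 112 = 105*(¼ + 10368) - 112 = 105*(41473/4) - 112 = 4354665/4 - 112 = 4354217/4 ≈ 1.0886e+6)
(U - 295665)*(-109299 - 378130) = (4354217/4 - 295665)*(-109299 - 378130) = (3171557/4)*(-487429) = -1545908856953/4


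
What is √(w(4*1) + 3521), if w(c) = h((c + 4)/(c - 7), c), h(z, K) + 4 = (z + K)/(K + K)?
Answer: √126618/6 ≈ 59.306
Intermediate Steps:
h(z, K) = -4 + (K + z)/(2*K) (h(z, K) = -4 + (z + K)/(K + K) = -4 + (K + z)/((2*K)) = -4 + (K + z)*(1/(2*K)) = -4 + (K + z)/(2*K))
w(c) = (-7*c + (4 + c)/(-7 + c))/(2*c) (w(c) = ((c + 4)/(c - 7) - 7*c)/(2*c) = ((4 + c)/(-7 + c) - 7*c)/(2*c) = (-7*c + (4 + c)/(-7 + c))/(2*c))
√(w(4*1) + 3521) = √((4 + 4*1 - 7*4*1*(-7 + 4*1))/(2*((4*1))*(-7 + 4*1)) + 3521) = √((½)*(4 + 4 - 7*4*(-7 + 4))/(4*(-7 + 4)) + 3521) = √((½)*(¼)*(4 + 4 - 7*4*(-3))/(-3) + 3521) = √((½)*(¼)*(-⅓)*(4 + 4 + 84) + 3521) = √((½)*(¼)*(-⅓)*92 + 3521) = √(-23/6 + 3521) = √(21103/6) = √126618/6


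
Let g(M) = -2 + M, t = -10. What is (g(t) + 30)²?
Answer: 324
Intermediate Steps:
(g(t) + 30)² = ((-2 - 10) + 30)² = (-12 + 30)² = 18² = 324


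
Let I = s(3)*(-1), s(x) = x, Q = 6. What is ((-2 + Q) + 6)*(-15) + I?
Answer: -153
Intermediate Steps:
I = -3 (I = 3*(-1) = -3)
((-2 + Q) + 6)*(-15) + I = ((-2 + 6) + 6)*(-15) - 3 = (4 + 6)*(-15) - 3 = 10*(-15) - 3 = -150 - 3 = -153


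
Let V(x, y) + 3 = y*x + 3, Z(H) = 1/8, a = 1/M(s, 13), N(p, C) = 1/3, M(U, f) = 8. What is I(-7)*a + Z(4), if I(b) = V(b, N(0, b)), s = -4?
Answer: -1/6 ≈ -0.16667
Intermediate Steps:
N(p, C) = 1/3
a = 1/8 ≈ 0.12500
Z(H) = 1/8
V(x, y) = x*y (V(x, y) = -3 + (y*x + 3) = -3 + (x*y + 3) = -3 + (3 + x*y) = x*y)
I(b) = b/3 (I(b) = b*(1/3) = b/3)
I(-7)*a + Z(4) = ((1/3)*(-7))*(1/8) + 1/8 = -7/3*1/8 + 1/8 = -7/24 + 1/8 = -1/6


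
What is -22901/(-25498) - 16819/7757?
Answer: -251207805/197787986 ≈ -1.2701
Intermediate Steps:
-22901/(-25498) - 16819/7757 = -22901*(-1/25498) - 16819*1/7757 = 22901/25498 - 16819/7757 = -251207805/197787986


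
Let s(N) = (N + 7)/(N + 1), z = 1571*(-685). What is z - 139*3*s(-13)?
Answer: -2152687/2 ≈ -1.0763e+6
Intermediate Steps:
z = -1076135
s(N) = (7 + N)/(1 + N)
z - 139*3*s(-13) = -1076135 - 139*3*(7 - 13)/(1 - 13) = -1076135 - 417*-6/(-12) = -1076135 - 417*(-1/12*(-6)) = -1076135 - 417/2 = -2152687/2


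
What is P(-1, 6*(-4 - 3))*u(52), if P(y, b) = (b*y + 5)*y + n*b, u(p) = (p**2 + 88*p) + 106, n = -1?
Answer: -36930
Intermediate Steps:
u(p) = 106 + p**2 + 88*p
P(y, b) = -b + y*(5 + b*y) (P(y, b) = (b*y + 5)*y - b = (5 + b*y)*y - b = y*(5 + b*y) - b = -b + y*(5 + b*y))
P(-1, 6*(-4 - 3))*u(52) = (-6*(-4 - 3) + 5*(-1) + (6*(-4 - 3))*(-1)**2)*(106 + 52**2 + 88*52) = (-6*(-7) - 5 + (6*(-7))*1)*(106 + 2704 + 4576) = (-1*(-42) - 5 - 42*1)*7386 = (42 - 5 - 42)*7386 = -5*7386 = -36930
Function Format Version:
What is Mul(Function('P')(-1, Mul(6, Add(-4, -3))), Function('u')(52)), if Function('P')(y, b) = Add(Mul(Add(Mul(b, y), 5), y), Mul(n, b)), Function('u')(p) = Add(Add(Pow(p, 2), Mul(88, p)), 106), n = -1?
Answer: -36930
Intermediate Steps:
Function('u')(p) = Add(106, Pow(p, 2), Mul(88, p))
Function('P')(y, b) = Add(Mul(-1, b), Mul(y, Add(5, Mul(b, y)))) (Function('P')(y, b) = Add(Mul(Add(Mul(b, y), 5), y), Mul(-1, b)) = Add(Mul(Add(5, Mul(b, y)), y), Mul(-1, b)) = Add(Mul(y, Add(5, Mul(b, y))), Mul(-1, b)) = Add(Mul(-1, b), Mul(y, Add(5, Mul(b, y)))))
Mul(Function('P')(-1, Mul(6, Add(-4, -3))), Function('u')(52)) = Mul(Add(Mul(-1, Mul(6, Add(-4, -3))), Mul(5, -1), Mul(Mul(6, Add(-4, -3)), Pow(-1, 2))), Add(106, Pow(52, 2), Mul(88, 52))) = Mul(Add(Mul(-1, Mul(6, -7)), -5, Mul(Mul(6, -7), 1)), Add(106, 2704, 4576)) = Mul(Add(Mul(-1, -42), -5, Mul(-42, 1)), 7386) = Mul(Add(42, -5, -42), 7386) = Mul(-5, 7386) = -36930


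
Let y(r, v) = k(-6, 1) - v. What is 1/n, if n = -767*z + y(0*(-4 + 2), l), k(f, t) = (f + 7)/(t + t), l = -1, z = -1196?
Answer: 2/1834667 ≈ 1.0901e-6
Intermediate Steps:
k(f, t) = (7 + f)/(2*t) (k(f, t) = (7 + f)/((2*t)) = (7 + f)*(1/(2*t)) = (7 + f)/(2*t))
y(r, v) = ½ - v (y(r, v) = (½)*(7 - 6)/1 - v = (½)*1*1 - v = ½ - v)
n = 1834667/2 (n = -767*(-1196) + (½ - 1*(-1)) = 917332 + (½ + 1) = 917332 + 3/2 = 1834667/2 ≈ 9.1733e+5)
1/n = 1/(1834667/2) = 2/1834667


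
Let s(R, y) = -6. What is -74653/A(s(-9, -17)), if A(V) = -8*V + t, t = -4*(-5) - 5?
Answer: -74653/63 ≈ -1185.0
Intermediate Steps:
t = 15 (t = 20 - 5 = 15)
A(V) = 15 - 8*V (A(V) = -8*V + 15 = 15 - 8*V)
-74653/A(s(-9, -17)) = -74653/(15 - 8*(-6)) = -74653/(15 + 48) = -74653/63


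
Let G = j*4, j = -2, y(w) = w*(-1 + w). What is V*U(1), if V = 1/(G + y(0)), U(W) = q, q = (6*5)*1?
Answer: -15/4 ≈ -3.7500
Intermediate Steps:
q = 30 (q = 30*1 = 30)
U(W) = 30
G = -8 (G = -2*4 = -8)
V = -1/8 (V = 1/(-8 + 0*(-1 + 0)) = 1/(-8 + 0*(-1)) = 1/(-8 + 0) = 1/(-8) = -1/8 ≈ -0.12500)
V*U(1) = -1/8*30 = -15/4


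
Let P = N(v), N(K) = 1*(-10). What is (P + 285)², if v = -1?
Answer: 75625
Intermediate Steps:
N(K) = -10
P = -10
(P + 285)² = (-10 + 285)² = 275² = 75625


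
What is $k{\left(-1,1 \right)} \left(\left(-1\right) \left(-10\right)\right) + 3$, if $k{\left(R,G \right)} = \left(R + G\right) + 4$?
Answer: $43$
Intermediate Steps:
$k{\left(R,G \right)} = 4 + G + R$ ($k{\left(R,G \right)} = \left(G + R\right) + 4 = 4 + G + R$)
$k{\left(-1,1 \right)} \left(\left(-1\right) \left(-10\right)\right) + 3 = \left(4 + 1 - 1\right) \left(\left(-1\right) \left(-10\right)\right) + 3 = 4 \cdot 10 + 3 = 40 + 3 = 43$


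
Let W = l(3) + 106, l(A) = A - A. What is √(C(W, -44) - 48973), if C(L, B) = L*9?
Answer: I*√48019 ≈ 219.13*I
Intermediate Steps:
l(A) = 0
W = 106 (W = 0 + 106 = 106)
C(L, B) = 9*L
√(C(W, -44) - 48973) = √(9*106 - 48973) = √(954 - 48973) = √(-48019) = I*√48019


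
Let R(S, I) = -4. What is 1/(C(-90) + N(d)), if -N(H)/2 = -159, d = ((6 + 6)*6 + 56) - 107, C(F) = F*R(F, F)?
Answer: 1/678 ≈ 0.0014749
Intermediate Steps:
C(F) = -4*F (C(F) = F*(-4) = -4*F)
d = 21 (d = (12*6 + 56) - 107 = (72 + 56) - 107 = 128 - 107 = 21)
N(H) = 318 (N(H) = -2*(-159) = 318)
1/(C(-90) + N(d)) = 1/(-4*(-90) + 318) = 1/(360 + 318) = 1/678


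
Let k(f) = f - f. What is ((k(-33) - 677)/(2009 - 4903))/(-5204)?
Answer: -677/15060376 ≈ -4.4952e-5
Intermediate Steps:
k(f) = 0
((k(-33) - 677)/(2009 - 4903))/(-5204) = ((0 - 677)/(2009 - 4903))/(-5204) = -677/(-2894)*(-1/5204) = -677*(-1/2894)*(-1/5204) = (677/2894)*(-1/5204) = -677/15060376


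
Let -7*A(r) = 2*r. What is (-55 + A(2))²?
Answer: 151321/49 ≈ 3088.2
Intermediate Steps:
A(r) = -2*r/7
(-55 + A(2))² = (-55 - 2/7*2)² = (-55 - 4/7)² = (-389/7)² = 151321/49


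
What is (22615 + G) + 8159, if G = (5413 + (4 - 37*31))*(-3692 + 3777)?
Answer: 393724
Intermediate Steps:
G = 362950 (G = (5413 + (4 - 1147))*85 = (5413 - 1143)*85 = 4270*85 = 362950)
(22615 + G) + 8159 = (22615 + 362950) + 8159 = 385565 + 8159 = 393724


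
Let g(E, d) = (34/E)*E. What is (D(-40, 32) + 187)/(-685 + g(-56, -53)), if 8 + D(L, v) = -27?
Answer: -152/651 ≈ -0.23349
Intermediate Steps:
D(L, v) = -35 (D(L, v) = -8 - 27 = -35)
g(E, d) = 34
(D(-40, 32) + 187)/(-685 + g(-56, -53)) = (-35 + 187)/(-685 + 34) = 152/(-651) = 152*(-1/651) = -152/651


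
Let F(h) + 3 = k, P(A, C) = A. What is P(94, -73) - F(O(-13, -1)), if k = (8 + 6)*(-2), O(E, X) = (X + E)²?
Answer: 125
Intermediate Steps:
O(E, X) = (E + X)²
k = -28 (k = 14*(-2) = -28)
F(h) = -31 (F(h) = -3 - 28 = -31)
P(94, -73) - F(O(-13, -1)) = 94 - 1*(-31) = 94 + 31 = 125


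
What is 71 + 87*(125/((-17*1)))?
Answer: -9668/17 ≈ -568.71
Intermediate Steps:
71 + 87*(125/((-17*1))) = 71 + 87*(125/(-17)) = 71 + 87*(125*(-1/17)) = 71 + 87*(-125/17) = 71 - 10875/17 = -9668/17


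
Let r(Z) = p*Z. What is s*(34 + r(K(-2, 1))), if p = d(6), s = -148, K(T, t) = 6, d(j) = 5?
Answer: -9472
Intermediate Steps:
p = 5
r(Z) = 5*Z
s*(34 + r(K(-2, 1))) = -148*(34 + 5*6) = -148*(34 + 30) = -148*64 = -9472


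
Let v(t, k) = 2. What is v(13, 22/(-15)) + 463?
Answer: 465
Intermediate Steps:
v(13, 22/(-15)) + 463 = 2 + 463 = 465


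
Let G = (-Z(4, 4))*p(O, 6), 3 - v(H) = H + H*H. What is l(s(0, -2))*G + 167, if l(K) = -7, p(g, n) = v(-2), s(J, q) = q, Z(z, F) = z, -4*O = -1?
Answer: 195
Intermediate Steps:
O = 1/4 (O = -1/4*(-1) = 1/4 ≈ 0.25000)
v(H) = 3 - H - H**2 (v(H) = 3 - (H + H*H) = 3 - (H + H**2) = 3 + (-H - H**2) = 3 - H - H**2)
p(g, n) = 1 (p(g, n) = 3 - 1*(-2) - 1*(-2)**2 = 3 + 2 - 1*4 = 3 + 2 - 4 = 1)
G = -4 (G = -1*4*1 = -4*1 = -4)
l(s(0, -2))*G + 167 = -7*(-4) + 167 = 28 + 167 = 195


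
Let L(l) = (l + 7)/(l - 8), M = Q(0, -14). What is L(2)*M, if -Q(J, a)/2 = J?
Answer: 0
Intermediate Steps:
Q(J, a) = -2*J
M = 0 (M = -2*0 = 0)
L(l) = (7 + l)/(-8 + l)
L(2)*M = ((7 + 2)/(-8 + 2))*0 = (9/(-6))*0 = -⅙*9*0 = -3/2*0 = 0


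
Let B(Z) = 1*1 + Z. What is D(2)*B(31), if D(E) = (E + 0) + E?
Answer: 128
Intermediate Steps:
B(Z) = 1 + Z
D(E) = 2*E (D(E) = E + E = 2*E)
D(2)*B(31) = (2*2)*(1 + 31) = 4*32 = 128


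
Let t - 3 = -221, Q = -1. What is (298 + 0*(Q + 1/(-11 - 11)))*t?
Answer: -64964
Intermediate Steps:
t = -218 (t = 3 - 221 = -218)
(298 + 0*(Q + 1/(-11 - 11)))*t = (298 + 0*(-1 + 1/(-11 - 11)))*(-218) = (298 + 0*(-1 + 1/(-22)))*(-218) = (298 + 0*(-1 - 1/22))*(-218) = (298 + 0*(-23/22))*(-218) = (298 + 0)*(-218) = 298*(-218) = -64964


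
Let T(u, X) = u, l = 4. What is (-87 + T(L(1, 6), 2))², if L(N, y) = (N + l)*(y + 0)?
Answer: 3249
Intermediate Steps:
L(N, y) = y*(4 + N) (L(N, y) = (N + 4)*(y + 0) = (4 + N)*y = y*(4 + N))
(-87 + T(L(1, 6), 2))² = (-87 + 6*(4 + 1))² = (-87 + 6*5)² = (-87 + 30)² = (-57)² = 3249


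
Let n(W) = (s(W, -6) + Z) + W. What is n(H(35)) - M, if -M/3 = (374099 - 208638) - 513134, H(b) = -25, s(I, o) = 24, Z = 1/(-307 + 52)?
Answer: -265970101/255 ≈ -1.0430e+6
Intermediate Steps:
Z = -1/255 (Z = 1/(-255) = -1/255 ≈ -0.0039216)
M = 1043019 (M = -3*((374099 - 208638) - 513134) = -3*(165461 - 513134) = -3*(-347673) = 1043019)
n(W) = 6119/255 + W (n(W) = (24 - 1/255) + W = 6119/255 + W)
n(H(35)) - M = (6119/255 - 25) - 1*1043019 = -256/255 - 1043019 = -265970101/255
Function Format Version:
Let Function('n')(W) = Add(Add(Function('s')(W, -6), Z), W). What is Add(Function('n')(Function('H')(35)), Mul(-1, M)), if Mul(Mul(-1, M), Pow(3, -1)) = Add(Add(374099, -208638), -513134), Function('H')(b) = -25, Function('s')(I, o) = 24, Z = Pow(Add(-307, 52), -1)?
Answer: Rational(-265970101, 255) ≈ -1.0430e+6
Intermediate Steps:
Z = Rational(-1, 255) (Z = Pow(-255, -1) = Rational(-1, 255) ≈ -0.0039216)
M = 1043019 (M = Mul(-3, Add(Add(374099, -208638), -513134)) = Mul(-3, Add(165461, -513134)) = Mul(-3, -347673) = 1043019)
Function('n')(W) = Add(Rational(6119, 255), W) (Function('n')(W) = Add(Add(24, Rational(-1, 255)), W) = Add(Rational(6119, 255), W))
Add(Function('n')(Function('H')(35)), Mul(-1, M)) = Add(Add(Rational(6119, 255), -25), Mul(-1, 1043019)) = Add(Rational(-256, 255), -1043019) = Rational(-265970101, 255)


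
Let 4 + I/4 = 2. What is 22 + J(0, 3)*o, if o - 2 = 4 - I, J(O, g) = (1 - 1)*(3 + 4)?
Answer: 22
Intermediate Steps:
I = -8 (I = -16 + 4*2 = -16 + 8 = -8)
J(O, g) = 0 (J(O, g) = 0*7 = 0)
o = 14 (o = 2 + (4 - 1*(-8)) = 2 + (4 + 8) = 2 + 12 = 14)
22 + J(0, 3)*o = 22 + 0*14 = 22 + 0 = 22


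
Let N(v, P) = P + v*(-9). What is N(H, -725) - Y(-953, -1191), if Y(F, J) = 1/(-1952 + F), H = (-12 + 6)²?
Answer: -3047344/2905 ≈ -1049.0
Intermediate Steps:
H = 36 (H = (-6)² = 36)
N(v, P) = P - 9*v
N(H, -725) - Y(-953, -1191) = (-725 - 9*36) - 1/(-1952 - 953) = (-725 - 324) - 1/(-2905) = -1049 - 1*(-1/2905) = -1049 + 1/2905 = -3047344/2905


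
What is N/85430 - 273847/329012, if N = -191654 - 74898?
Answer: -55546777917/14053747580 ≈ -3.9525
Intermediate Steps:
N = -266552
N/85430 - 273847/329012 = -266552/85430 - 273847/329012 = -266552*1/85430 - 273847*1/329012 = -133276/42715 - 273847/329012 = -55546777917/14053747580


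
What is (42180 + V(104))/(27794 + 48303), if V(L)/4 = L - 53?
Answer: 42384/76097 ≈ 0.55697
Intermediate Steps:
V(L) = -212 + 4*L (V(L) = 4*(L - 53) = 4*(-53 + L) = -212 + 4*L)
(42180 + V(104))/(27794 + 48303) = (42180 + (-212 + 4*104))/(27794 + 48303) = (42180 + (-212 + 416))/76097 = (42180 + 204)*(1/76097) = 42384*(1/76097) = 42384/76097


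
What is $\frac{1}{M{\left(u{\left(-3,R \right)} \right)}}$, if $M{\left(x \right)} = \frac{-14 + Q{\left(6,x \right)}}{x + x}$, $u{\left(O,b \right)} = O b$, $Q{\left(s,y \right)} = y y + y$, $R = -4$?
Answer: $\frac{12}{71} \approx 0.16901$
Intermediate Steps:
$Q{\left(s,y \right)} = y + y^{2}$ ($Q{\left(s,y \right)} = y^{2} + y = y + y^{2}$)
$M{\left(x \right)} = \frac{-14 + x \left(1 + x\right)}{2 x}$ ($M{\left(x \right)} = \frac{-14 + x \left(1 + x\right)}{x + x} = \frac{-14 + x \left(1 + x\right)}{2 x}$)
$\frac{1}{M{\left(u{\left(-3,R \right)} \right)}} = \frac{1}{\frac{1}{2} \frac{1}{\left(-3\right) \left(-4\right)} \left(-14 + \left(-3\right) \left(-4\right) \left(1 - -12\right)\right)} = \frac{1}{\frac{1}{2} \cdot \frac{1}{12} \left(-14 + 12 \left(1 + 12\right)\right)} = \frac{1}{\frac{1}{2} \cdot \frac{1}{12} \left(-14 + 12 \cdot 13\right)} = \frac{1}{\frac{1}{2} \cdot \frac{1}{12} \left(-14 + 156\right)} = \frac{1}{\frac{1}{2} \cdot \frac{1}{12} \cdot 142} = \frac{1}{\frac{71}{12}} = \frac{12}{71}$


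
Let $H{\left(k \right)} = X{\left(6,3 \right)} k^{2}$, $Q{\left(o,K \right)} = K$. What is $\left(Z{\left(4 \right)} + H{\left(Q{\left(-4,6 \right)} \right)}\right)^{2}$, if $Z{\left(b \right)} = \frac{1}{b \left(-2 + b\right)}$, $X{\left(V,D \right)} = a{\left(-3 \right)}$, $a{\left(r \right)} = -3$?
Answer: $\frac{744769}{64} \approx 11637.0$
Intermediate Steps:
$X{\left(V,D \right)} = -3$
$H{\left(k \right)} = - 3 k^{2}$
$\left(Z{\left(4 \right)} + H{\left(Q{\left(-4,6 \right)} \right)}\right)^{2} = \left(\frac{1}{4 \left(-2 + 4\right)} - 3 \cdot 6^{2}\right)^{2} = \left(\frac{1}{4 \cdot 2} - 108\right)^{2} = \left(\frac{1}{4} \cdot \frac{1}{2} - 108\right)^{2} = \left(\frac{1}{8} - 108\right)^{2} = \left(- \frac{863}{8}\right)^{2} = \frac{744769}{64}$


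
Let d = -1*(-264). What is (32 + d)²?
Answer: 87616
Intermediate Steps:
d = 264
(32 + d)² = (32 + 264)² = 296² = 87616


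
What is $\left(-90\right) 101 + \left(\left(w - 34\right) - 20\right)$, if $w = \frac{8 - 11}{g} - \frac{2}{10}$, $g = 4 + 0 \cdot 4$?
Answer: $- \frac{182899}{20} \approx -9145.0$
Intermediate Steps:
$g = 4$ ($g = 4 + 0 = 4$)
$w = - \frac{19}{20}$ ($w = \frac{8 - 11}{4} - \frac{2}{10} = \left(8 - 11\right) \frac{1}{4} - \frac{1}{5} = \left(-3\right) \frac{1}{4} - \frac{1}{5} = - \frac{3}{4} - \frac{1}{5} = - \frac{19}{20} \approx -0.95$)
$\left(-90\right) 101 + \left(\left(w - 34\right) - 20\right) = \left(-90\right) 101 - \frac{1099}{20} = -9090 - \frac{1099}{20} = - \frac{182899}{20}$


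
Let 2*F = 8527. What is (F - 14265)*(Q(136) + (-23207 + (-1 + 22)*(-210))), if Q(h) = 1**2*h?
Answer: 549702443/2 ≈ 2.7485e+8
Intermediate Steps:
Q(h) = h (Q(h) = 1*h = h)
F = 8527/2 (F = (1/2)*8527 = 8527/2 ≈ 4263.5)
(F - 14265)*(Q(136) + (-23207 + (-1 + 22)*(-210))) = (8527/2 - 14265)*(136 + (-23207 + (-1 + 22)*(-210))) = -20003*(136 + (-23207 + 21*(-210)))/2 = -20003*(136 + (-23207 - 4410))/2 = -20003*(136 - 27617)/2 = -20003/2*(-27481) = 549702443/2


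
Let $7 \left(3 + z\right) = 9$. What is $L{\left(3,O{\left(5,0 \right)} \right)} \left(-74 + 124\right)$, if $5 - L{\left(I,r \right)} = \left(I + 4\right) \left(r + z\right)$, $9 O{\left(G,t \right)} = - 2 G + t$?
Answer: $\frac{11150}{9} \approx 1238.9$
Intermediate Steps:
$z = - \frac{12}{7}$ ($z = -3 + \frac{1}{7} \cdot 9 = -3 + \frac{9}{7} = - \frac{12}{7} \approx -1.7143$)
$O{\left(G,t \right)} = - \frac{2 G}{9} + \frac{t}{9}$ ($O{\left(G,t \right)} = \frac{- 2 G + t}{9} = \frac{t - 2 G}{9} = - \frac{2 G}{9} + \frac{t}{9}$)
$L{\left(I,r \right)} = 5 - \left(4 + I\right) \left(- \frac{12}{7} + r\right)$ ($L{\left(I,r \right)} = 5 - \left(I + 4\right) \left(r - \frac{12}{7}\right) = 5 - \left(4 + I\right) \left(- \frac{12}{7} + r\right)$)
$L{\left(3,O{\left(5,0 \right)} \right)} \left(-74 + 124\right) = \left(\frac{83}{7} - 4 \left(\left(- \frac{2}{9}\right) 5 + \frac{1}{9} \cdot 0\right) + \frac{12}{7} \cdot 3 - 3 \left(\left(- \frac{2}{9}\right) 5 + \frac{1}{9} \cdot 0\right)\right) \left(-74 + 124\right) = \left(\frac{83}{7} - 4 \left(- \frac{10}{9} + 0\right) + \frac{36}{7} - 3 \left(- \frac{10}{9} + 0\right)\right) 50 = \left(\frac{83}{7} - - \frac{40}{9} + \frac{36}{7} - 3 \left(- \frac{10}{9}\right)\right) 50 = \left(\frac{83}{7} + \frac{40}{9} + \frac{36}{7} + \frac{10}{3}\right) 50 = \frac{223}{9} \cdot 50 = \frac{11150}{9}$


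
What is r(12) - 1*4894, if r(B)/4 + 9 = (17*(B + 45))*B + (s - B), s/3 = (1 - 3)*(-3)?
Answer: 41606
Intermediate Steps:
s = 18 (s = 3*((1 - 3)*(-3)) = 3*(-2*(-3)) = 3*6 = 18)
r(B) = 36 - 4*B + 4*B*(765 + 17*B) (r(B) = -36 + 4*((17*(B + 45))*B + (18 - B)) = -36 + 4*((17*(45 + B))*B + (18 - B)) = -36 + 4*((765 + 17*B)*B + (18 - B)) = -36 + 4*(B*(765 + 17*B) + (18 - B)) = -36 + 4*(18 - B + B*(765 + 17*B)) = -36 + (72 - 4*B + 4*B*(765 + 17*B)) = 36 - 4*B + 4*B*(765 + 17*B))
r(12) - 1*4894 = (36 + 68*12² + 3056*12) - 1*4894 = (36 + 68*144 + 36672) - 4894 = (36 + 9792 + 36672) - 4894 = 46500 - 4894 = 41606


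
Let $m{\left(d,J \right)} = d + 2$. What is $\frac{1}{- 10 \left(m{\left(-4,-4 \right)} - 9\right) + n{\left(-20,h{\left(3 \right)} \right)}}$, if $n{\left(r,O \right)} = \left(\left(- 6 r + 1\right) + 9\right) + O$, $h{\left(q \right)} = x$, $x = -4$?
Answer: $\frac{1}{236} \approx 0.0042373$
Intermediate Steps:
$m{\left(d,J \right)} = 2 + d$
$h{\left(q \right)} = -4$
$n{\left(r,O \right)} = 10 + O - 6 r$ ($n{\left(r,O \right)} = \left(\left(1 - 6 r\right) + 9\right) + O = \left(10 - 6 r\right) + O = 10 + O - 6 r$)
$\frac{1}{- 10 \left(m{\left(-4,-4 \right)} - 9\right) + n{\left(-20,h{\left(3 \right)} \right)}} = \frac{1}{- 10 \left(\left(2 - 4\right) - 9\right) - -126} = \frac{1}{- 10 \left(-2 - 9\right) + \left(10 - 4 + 120\right)} = \frac{1}{\left(-10\right) \left(-11\right) + 126} = \frac{1}{110 + 126} = \frac{1}{236}$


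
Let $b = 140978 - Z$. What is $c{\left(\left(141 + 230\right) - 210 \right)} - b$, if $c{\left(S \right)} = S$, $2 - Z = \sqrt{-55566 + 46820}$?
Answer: $-140815 - i \sqrt{8746} \approx -1.4082 \cdot 10^{5} - 93.52 i$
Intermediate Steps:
$Z = 2 - i \sqrt{8746}$ ($Z = 2 - \sqrt{-55566 + 46820} = 2 - \sqrt{-8746} = 2 - i \sqrt{8746} \approx 2.0 - 93.52 i$)
$b = 140976 + i \sqrt{8746}$ ($b = 140978 - \left(2 - i \sqrt{8746}\right) = 140976 + i \sqrt{8746} \approx 1.4098 \cdot 10^{5} + 93.52 i$)
$c{\left(\left(141 + 230\right) - 210 \right)} - b = \left(\left(141 + 230\right) - 210\right) - \left(140976 + i \sqrt{8746}\right) = \left(371 - 210\right) - \left(140976 + i \sqrt{8746}\right) = 161 - \left(140976 + i \sqrt{8746}\right) = -140815 - i \sqrt{8746}$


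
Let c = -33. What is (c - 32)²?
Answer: 4225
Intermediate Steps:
(c - 32)² = (-33 - 32)² = (-65)² = 4225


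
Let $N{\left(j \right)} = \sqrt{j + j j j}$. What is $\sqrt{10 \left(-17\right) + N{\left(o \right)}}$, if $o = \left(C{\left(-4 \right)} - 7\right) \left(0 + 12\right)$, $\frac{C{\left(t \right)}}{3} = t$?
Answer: $\sqrt{-170 + 2 i \sqrt{2963145}} \approx 40.478 + 42.526 i$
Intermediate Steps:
$C{\left(t \right)} = 3 t$
$o = -228$ ($o = \left(3 \left(-4\right) - 7\right) \left(0 + 12\right) = \left(-12 - 7\right) 12 = \left(-19\right) 12 = -228$)
$N{\left(j \right)} = \sqrt{j + j^{3}}$ ($N{\left(j \right)} = \sqrt{j + j^{2} j} = \sqrt{j + j^{3}}$)
$\sqrt{10 \left(-17\right) + N{\left(o \right)}} = \sqrt{10 \left(-17\right) + \sqrt{-228 + \left(-228\right)^{3}}} = \sqrt{-170 + \sqrt{-228 - 11852352}} = \sqrt{-170 + \sqrt{-11852580}} = \sqrt{-170 + 2 i \sqrt{2963145}}$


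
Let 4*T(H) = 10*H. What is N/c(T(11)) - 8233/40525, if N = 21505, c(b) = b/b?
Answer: 871481892/40525 ≈ 21505.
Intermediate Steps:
T(H) = 5*H/2 (T(H) = (10*H)/4 = 5*H/2)
c(b) = 1
N/c(T(11)) - 8233/40525 = 21505/1 - 8233/40525 = 21505*1 - 8233*1/40525 = 21505 - 8233/40525 = 871481892/40525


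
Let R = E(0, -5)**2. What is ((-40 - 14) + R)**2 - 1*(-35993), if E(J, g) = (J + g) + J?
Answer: 36834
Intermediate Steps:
E(J, g) = g + 2*J
R = 25 (R = (-5 + 2*0)**2 = (-5 + 0)**2 = (-5)**2 = 25)
((-40 - 14) + R)**2 - 1*(-35993) = ((-40 - 14) + 25)**2 - 1*(-35993) = (-54 + 25)**2 + 35993 = (-29)**2 + 35993 = 841 + 35993 = 36834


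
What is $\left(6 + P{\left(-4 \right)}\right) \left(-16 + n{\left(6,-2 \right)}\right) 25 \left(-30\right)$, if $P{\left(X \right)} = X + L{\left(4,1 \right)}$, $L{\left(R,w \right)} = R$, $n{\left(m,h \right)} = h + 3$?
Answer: $67500$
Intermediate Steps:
$n{\left(m,h \right)} = 3 + h$
$P{\left(X \right)} = 4 + X$ ($P{\left(X \right)} = X + 4 = 4 + X$)
$\left(6 + P{\left(-4 \right)}\right) \left(-16 + n{\left(6,-2 \right)}\right) 25 \left(-30\right) = \left(6 + \left(4 - 4\right)\right) \left(-16 + \left(3 - 2\right)\right) 25 \left(-30\right) = \left(6 + 0\right) \left(-16 + 1\right) 25 \left(-30\right) = 6 \left(-15\right) 25 \left(-30\right) = \left(-90\right) 25 \left(-30\right) = \left(-2250\right) \left(-30\right) = 67500$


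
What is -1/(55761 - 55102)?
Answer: -1/659 ≈ -0.0015175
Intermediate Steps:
-1/(55761 - 55102) = -1/659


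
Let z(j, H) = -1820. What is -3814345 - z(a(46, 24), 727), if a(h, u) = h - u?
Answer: -3812525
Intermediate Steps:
-3814345 - z(a(46, 24), 727) = -3814345 - 1*(-1820) = -3814345 + 1820 = -3812525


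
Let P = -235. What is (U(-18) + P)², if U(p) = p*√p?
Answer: 49393 + 25380*I*√2 ≈ 49393.0 + 35893.0*I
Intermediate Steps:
U(p) = p^(3/2)
(U(-18) + P)² = ((-18)^(3/2) - 235)² = (-54*I*√2 - 235)² = (-235 - 54*I*√2)²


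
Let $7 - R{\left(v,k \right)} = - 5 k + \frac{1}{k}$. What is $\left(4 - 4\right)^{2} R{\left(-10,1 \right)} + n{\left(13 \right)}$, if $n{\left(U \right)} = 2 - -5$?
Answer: $7$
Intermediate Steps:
$R{\left(v,k \right)} = 7 - \frac{1}{k} + 5 k$ ($R{\left(v,k \right)} = 7 - \left(- 5 k + \frac{1}{k}\right) = 7 - \left(\frac{1}{k} - 5 k\right) = 7 + \left(- \frac{1}{k} + 5 k\right) = 7 - \frac{1}{k} + 5 k$)
$n{\left(U \right)} = 7$ ($n{\left(U \right)} = 2 + 5 = 7$)
$\left(4 - 4\right)^{2} R{\left(-10,1 \right)} + n{\left(13 \right)} = \left(4 - 4\right)^{2} \left(7 - 1^{-1} + 5 \cdot 1\right) + 7 = 0^{2} \left(7 - 1 + 5\right) + 7 = 0 \left(7 - 1 + 5\right) + 7 = 0 \cdot 11 + 7 = 0 + 7 = 7$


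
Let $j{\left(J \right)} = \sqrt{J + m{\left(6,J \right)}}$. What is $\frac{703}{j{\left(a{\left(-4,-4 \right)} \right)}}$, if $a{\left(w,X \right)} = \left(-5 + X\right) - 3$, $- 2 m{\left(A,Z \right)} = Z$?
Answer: $- \frac{703 i \sqrt{6}}{6} \approx - 287.0 i$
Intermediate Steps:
$m{\left(A,Z \right)} = - \frac{Z}{2}$
$a{\left(w,X \right)} = -8 + X$
$j{\left(J \right)} = \frac{\sqrt{2} \sqrt{J}}{2}$ ($j{\left(J \right)} = \sqrt{J - \frac{J}{2}} = \sqrt{\frac{J}{2}} = \frac{\sqrt{2} \sqrt{J}}{2}$)
$\frac{703}{j{\left(a{\left(-4,-4 \right)} \right)}} = \frac{703}{\frac{1}{2} \sqrt{2} \sqrt{-8 - 4}} = \frac{703}{\frac{1}{2} \sqrt{2} \sqrt{-12}} = \frac{703}{\frac{1}{2} \sqrt{2} \cdot 2 i \sqrt{3}} = \frac{703}{i \sqrt{6}} = 703 \left(- \frac{i \sqrt{6}}{6}\right) = - \frac{703 i \sqrt{6}}{6}$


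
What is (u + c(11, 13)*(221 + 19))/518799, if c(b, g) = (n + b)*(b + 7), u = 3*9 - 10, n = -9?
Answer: 8657/518799 ≈ 0.016687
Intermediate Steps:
u = 17 (u = 27 - 10 = 17)
c(b, g) = (-9 + b)*(7 + b) (c(b, g) = (-9 + b)*(b + 7) = (-9 + b)*(7 + b))
(u + c(11, 13)*(221 + 19))/518799 = (17 + (-63 + 11**2 - 2*11)*(221 + 19))/518799 = (17 + (-63 + 121 - 22)*240)*(1/518799) = (17 + 36*240)*(1/518799) = (17 + 8640)*(1/518799) = 8657*(1/518799) = 8657/518799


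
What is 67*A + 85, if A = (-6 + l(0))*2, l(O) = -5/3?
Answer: -2827/3 ≈ -942.33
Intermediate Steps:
l(O) = -5/3 (l(O) = -5*⅓ = -5/3)
A = -46/3 (A = (-6 - 5/3)*2 = -23/3*2 = -46/3 ≈ -15.333)
67*A + 85 = 67*(-46/3) + 85 = -3082/3 + 85 = -2827/3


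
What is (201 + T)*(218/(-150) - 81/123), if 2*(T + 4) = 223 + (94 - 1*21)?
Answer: -149362/205 ≈ -728.59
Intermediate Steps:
T = 144 (T = -4 + (223 + (94 - 1*21))/2 = -4 + (223 + (94 - 21))/2 = -4 + (223 + 73)/2 = -4 + (½)*296 = -4 + 148 = 144)
(201 + T)*(218/(-150) - 81/123) = (201 + 144)*(218/(-150) - 81/123) = 345*(218*(-1/150) - 81*1/123) = 345*(-109/75 - 27/41) = 345*(-6494/3075) = -149362/205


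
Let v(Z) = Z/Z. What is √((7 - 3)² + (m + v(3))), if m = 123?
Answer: 2*√35 ≈ 11.832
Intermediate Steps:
v(Z) = 1
√((7 - 3)² + (m + v(3))) = √((7 - 3)² + (123 + 1)) = √(4² + 124) = √(16 + 124) = √140 = 2*√35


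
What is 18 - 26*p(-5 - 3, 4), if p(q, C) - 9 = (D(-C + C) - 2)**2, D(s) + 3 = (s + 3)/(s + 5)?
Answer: -17984/25 ≈ -719.36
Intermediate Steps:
D(s) = -3 + (3 + s)/(5 + s) (D(s) = -3 + (s + 3)/(s + 5) = -3 + (3 + s)/(5 + s))
p(q, C) = 709/25 (p(q, C) = 9 + (2*(-6 - (-C + C))/(5 + (-C + C)) - 2)**2 = 9 + (2*(-6 - 1*0)/(5 + 0) - 2)**2 = 9 + (2*(-6 + 0)/5 - 2)**2 = 9 + (2*(1/5)*(-6) - 2)**2 = 9 + (-12/5 - 2)**2 = 9 + (-22/5)**2 = 9 + 484/25 = 709/25)
18 - 26*p(-5 - 3, 4) = 18 - 26*709/25 = 18 - 18434/25 = -17984/25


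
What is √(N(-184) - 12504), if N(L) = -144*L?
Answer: 2*√3498 ≈ 118.29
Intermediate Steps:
√(N(-184) - 12504) = √(-144*(-184) - 12504) = √(26496 - 12504) = √13992 = 2*√3498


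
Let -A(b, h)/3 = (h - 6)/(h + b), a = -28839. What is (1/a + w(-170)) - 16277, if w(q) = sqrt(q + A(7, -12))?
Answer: -469412404/28839 + 2*I*sqrt(1130)/5 ≈ -16277.0 + 13.446*I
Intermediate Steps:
A(b, h) = -3*(-6 + h)/(b + h) (A(b, h) = -3*(h - 6)/(h + b) = -3*(-6 + h)/(b + h))
w(q) = sqrt(-54/5 + q) (w(q) = sqrt(q + 3*(6 - 1*(-12))/(7 - 12)) = sqrt(q + 3*(6 + 12)/(-5)) = sqrt(q + 3*(-1/5)*18) = sqrt(q - 54/5) = sqrt(-54/5 + q))
(1/a + w(-170)) - 16277 = (1/(-28839) + sqrt(-270 + 25*(-170))/5) - 16277 = (-1/28839 + sqrt(-270 - 4250)/5) - 16277 = (-1/28839 + sqrt(-4520)/5) - 16277 = (-1/28839 + (2*I*sqrt(1130))/5) - 16277 = (-1/28839 + 2*I*sqrt(1130)/5) - 16277 = -469412404/28839 + 2*I*sqrt(1130)/5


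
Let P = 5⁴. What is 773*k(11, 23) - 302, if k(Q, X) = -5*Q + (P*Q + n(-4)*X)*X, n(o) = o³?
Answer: 96017120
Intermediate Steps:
P = 625
k(Q, X) = -5*Q + X*(-64*X + 625*Q) (k(Q, X) = -5*Q + (625*Q + (-4)³*X)*X = -5*Q + (625*Q - 64*X)*X = -5*Q + (-64*X + 625*Q)*X = -5*Q + X*(-64*X + 625*Q))
773*k(11, 23) - 302 = 773*(-64*23² - 5*11 + 625*11*23) - 302 = 773*(-64*529 - 55 + 158125) - 302 = 773*(-33856 - 55 + 158125) - 302 = 773*124214 - 302 = 96017422 - 302 = 96017120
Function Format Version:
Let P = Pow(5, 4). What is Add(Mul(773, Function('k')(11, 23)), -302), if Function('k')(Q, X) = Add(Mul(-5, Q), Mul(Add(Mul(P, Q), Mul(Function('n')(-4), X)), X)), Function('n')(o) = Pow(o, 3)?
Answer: 96017120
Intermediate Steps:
P = 625
Function('k')(Q, X) = Add(Mul(-5, Q), Mul(X, Add(Mul(-64, X), Mul(625, Q)))) (Function('k')(Q, X) = Add(Mul(-5, Q), Mul(Add(Mul(625, Q), Mul(Pow(-4, 3), X)), X)) = Add(Mul(-5, Q), Mul(Add(Mul(625, Q), Mul(-64, X)), X)) = Add(Mul(-5, Q), Mul(Add(Mul(-64, X), Mul(625, Q)), X)) = Add(Mul(-5, Q), Mul(X, Add(Mul(-64, X), Mul(625, Q)))))
Add(Mul(773, Function('k')(11, 23)), -302) = Add(Mul(773, Add(Mul(-64, Pow(23, 2)), Mul(-5, 11), Mul(625, 11, 23))), -302) = Add(Mul(773, Add(Mul(-64, 529), -55, 158125)), -302) = Add(Mul(773, Add(-33856, -55, 158125)), -302) = Add(Mul(773, 124214), -302) = Add(96017422, -302) = 96017120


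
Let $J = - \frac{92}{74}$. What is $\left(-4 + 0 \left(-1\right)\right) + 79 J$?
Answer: $- \frac{3782}{37} \approx -102.22$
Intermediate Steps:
$J = - \frac{46}{37}$ ($J = \left(-92\right) \frac{1}{74} = - \frac{46}{37} \approx -1.2432$)
$\left(-4 + 0 \left(-1\right)\right) + 79 J = \left(-4 + 0 \left(-1\right)\right) + 79 \left(- \frac{46}{37}\right) = \left(-4 + 0\right) - \frac{3634}{37} = -4 - \frac{3634}{37} = - \frac{3782}{37}$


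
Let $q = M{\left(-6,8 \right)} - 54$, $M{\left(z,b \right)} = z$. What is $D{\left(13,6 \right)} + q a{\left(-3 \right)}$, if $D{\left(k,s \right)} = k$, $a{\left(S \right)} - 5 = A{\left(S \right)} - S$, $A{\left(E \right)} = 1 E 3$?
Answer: $73$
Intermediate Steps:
$A{\left(E \right)} = 3 E$ ($A{\left(E \right)} = E 3 = 3 E$)
$a{\left(S \right)} = 5 + 2 S$ ($a{\left(S \right)} = 5 + \left(3 S - S\right) = 5 + 2 S$)
$q = -60$ ($q = -6 - 54 = -60$)
$D{\left(13,6 \right)} + q a{\left(-3 \right)} = 13 - 60 \left(5 + 2 \left(-3\right)\right) = 13 - 60 \left(5 - 6\right) = 13 - -60 = 13 + 60 = 73$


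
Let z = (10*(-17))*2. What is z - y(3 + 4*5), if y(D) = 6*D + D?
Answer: -501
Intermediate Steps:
z = -340 (z = -170*2 = -340)
y(D) = 7*D
z - y(3 + 4*5) = -340 - 7*(3 + 4*5) = -340 - 7*(3 + 20) = -340 - 7*23 = -340 - 1*161 = -340 - 161 = -501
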